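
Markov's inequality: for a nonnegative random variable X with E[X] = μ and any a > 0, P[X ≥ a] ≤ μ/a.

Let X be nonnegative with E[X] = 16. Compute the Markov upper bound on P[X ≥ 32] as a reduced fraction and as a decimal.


μ = E[X] = 16, a = 32.
Markov: P[X ≥ 32] ≤ μ/a = (16)/32 = 1/2.
Numerically: ≈ 0.500000.
(Since a = 32 > μ = 16.000000, the bound 1/2 is < 1 and informative.)

P[X ≥ 32] ≤ 1/2 ≈ 0.500000.


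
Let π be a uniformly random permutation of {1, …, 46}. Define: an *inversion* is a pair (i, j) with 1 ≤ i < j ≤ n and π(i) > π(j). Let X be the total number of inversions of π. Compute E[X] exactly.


Write X = Σ X_I over the C(46, 2) = 1035 pairs i < j, with X_I the indicator of one inversion.
There are 1035 indicators.
For each fixed pair i < j, the values π(i) and π(j) are two distinct elements of {1, …, 46} in uniformly random order; by symmetry P[π(i) > π(j)] = 1/2.
By linearity: E[X] = 1035 · (1/2) = C(46, 2) · (1/2) = 1035/2 = 1035/2 ≈ 517.500000.

E[X] = 1035/2 = 517.500000.


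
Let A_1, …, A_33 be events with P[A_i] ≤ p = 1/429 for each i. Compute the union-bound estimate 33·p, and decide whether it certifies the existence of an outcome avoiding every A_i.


Union bound: P[∪_{i=1}^{33} A_i] ≤ Σ_i P[A_i] ≤ 33·p = 33·(1/429) = 1/13.
Numerically: 1/13 ≈ 0.07692.
Is 1/13 < 1? YES.
Since P[∪ A_i] ≤ 1/13 < 1, the complement has P[∩ A_i^c] ≥ 1 − 1/13 = 12/13 > 0, so some outcome avoids every A_i.

33·p = 1/13 ≈ 0.07692; existence CERTIFIED by the union bound.


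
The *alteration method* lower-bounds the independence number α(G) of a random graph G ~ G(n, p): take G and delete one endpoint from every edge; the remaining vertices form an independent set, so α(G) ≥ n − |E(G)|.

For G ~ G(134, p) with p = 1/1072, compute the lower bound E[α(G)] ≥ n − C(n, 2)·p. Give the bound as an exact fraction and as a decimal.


E[|E(G)|] = C(134, 2)·p = 8911 · (1/1072) = 133/16.
E[α(G)] ≥ n − E[|E(G)|] = 134 − 133/16 = 2011/16.
Numerically: ≈ 125.6875.
(This is only a lower bound; the true E[α(G)] may be larger.)

E[α(G)] ≥ 2011/16 ≈ 125.6875.


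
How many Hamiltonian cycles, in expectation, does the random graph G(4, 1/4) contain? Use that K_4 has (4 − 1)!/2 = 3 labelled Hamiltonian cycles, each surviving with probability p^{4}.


K_4 has (4 − 1)!/2 = 3 labelled Hamiltonian cycles.
For each such Hamiltonian cycle H, let X_H = 1 if all 4 edges of H are present in G. Then P[X_H = 1] = p^{4} = (1/4)^{4} = 1/256.
Summing the indicators: E[X] = Σ_H E[X_H] = 3 · p^{4} = 3 · 1/256 = 3/256.
Numerically: E[X] ≈ 0.0117188.

E[X] = 3 · (1/4)^{4} = 3/256 ≈ 0.0117188.


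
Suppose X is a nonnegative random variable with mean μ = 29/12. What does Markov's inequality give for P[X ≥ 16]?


μ = E[X] = 29/12, a = 16.
Markov: P[X ≥ 16] ≤ μ/a = (29/12)/16 = 29/192.
Numerically: ≈ 0.15104.
(Since a = 16 > μ = 2.41667, the bound 29/192 is < 1 and informative.)

P[X ≥ 16] ≤ 29/192 ≈ 0.15104.


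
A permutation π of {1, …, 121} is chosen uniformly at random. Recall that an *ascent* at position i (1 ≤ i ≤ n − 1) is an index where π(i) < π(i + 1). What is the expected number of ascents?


Write X = Σ X_I over i = 1, …, 120, with X_I the indicator of one ascent.
There are 120 indicators.
For each fixed i, the pair (π(i), π(i+1)) is a uniformly random ordered pair of distinct values from {1, …, 121}; by symmetry P[π(i) < π(i+1)] = 1/2.
By linearity: E[X] = 120 · (1/2) = (121 − 1) · (1/2) = 60 ≈ 60.000.

E[X] = 60 = 60.000.


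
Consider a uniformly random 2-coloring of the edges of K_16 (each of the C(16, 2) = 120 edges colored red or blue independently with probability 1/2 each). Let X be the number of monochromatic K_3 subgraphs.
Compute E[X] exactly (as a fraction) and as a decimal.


Let X = Σ_S X_S over the C(16, 3) = 560 subsets S of size 3, where X_S = 1 if the K_3 on S is monochromatic.
For a fixed S, the K_3 on S has C(3, 2) = 3 edges. P[all 3 edges red] = (1/2)^3, and likewise for blue, so P[monochromatic] = 2·(1/2)^3 = 2^{1 − 3} = 1/4.
Summing: E[X] = C(16, 3) · 2^{1 − 3} = 560 · 1/4 = 140.
Numerically: E[X] ≈ 140.000000.

E[X] = C(16,3)·2^(1−C(3,2)) = 140 ≈ 140.000000.


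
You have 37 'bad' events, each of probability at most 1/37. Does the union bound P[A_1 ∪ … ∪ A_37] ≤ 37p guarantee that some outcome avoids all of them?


Union bound: P[∪_{i=1}^{37} A_i] ≤ Σ_i P[A_i] ≤ 37·p = 37·(1/37) = 1.
Numerically: 1 ≈ 1.000.
Is 1 < 1? NO.
Since the bound 1 is ≥ 1, the union bound is uninformative here; it does NOT by itself certify existence.

37·p = 1 ≈ 1.000; existence NOT certified by the union bound.


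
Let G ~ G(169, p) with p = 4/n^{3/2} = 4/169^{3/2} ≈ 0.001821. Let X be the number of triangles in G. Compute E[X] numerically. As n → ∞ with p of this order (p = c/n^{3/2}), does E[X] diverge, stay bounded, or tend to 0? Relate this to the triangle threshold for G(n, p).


Number of potential triangles: C(169, 3) = 790244.
Each occurs with probability p³ ≈ (0.001821)³ ≈ 6.035174e-09.
By linearity: E[X] = C(169, 3)·p³ ≈ 790244 · 6.035174e-09 ≈ 0.0048.
Since α = 3/2 > 1, p = c/n^{3/2} = o(1/n) is below the triangle threshold p ~ 1/n. Asymptotically E[X] ~ (c³/6)·n^{3(1−α)} = (4³/6)·n^{-1.5} → 0, so by Markov's inequality G has no triangles w.h.p.

E[X] ≈ 0.0048; in regime p = Θ(1/n^{3/2}) E[X] tends to 0 (below the triangle threshold p ~ 1/n).


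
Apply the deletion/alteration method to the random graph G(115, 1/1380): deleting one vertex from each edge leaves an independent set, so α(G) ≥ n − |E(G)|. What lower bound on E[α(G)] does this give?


E[|E(G)|] = C(115, 2)·p = 6555 · (1/1380) = 19/4.
E[α(G)] ≥ n − E[|E(G)|] = 115 − 19/4 = 441/4.
Numerically: ≈ 110.25000.
(This is only a lower bound; the true E[α(G)] may be larger.)

E[α(G)] ≥ 441/4 ≈ 110.25000.


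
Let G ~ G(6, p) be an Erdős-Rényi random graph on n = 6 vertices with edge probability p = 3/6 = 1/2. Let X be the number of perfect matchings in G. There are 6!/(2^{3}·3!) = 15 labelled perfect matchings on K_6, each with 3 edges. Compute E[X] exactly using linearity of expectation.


K_6 has 6!/(2^{3}·3!) = 15 labelled perfect matchings.
For each such perfect matching H, let X_H = 1 if all 3 edges of H are present in G. Then P[X_H = 1] = p^{3} = (1/2)^{3} = 1/8.
By linearity of expectation: E[X] = Σ_H E[X_H] = 15 · p^{3} = 15 · 1/8 = 15/8.
Numerically: E[X] ≈ 1.875.

E[X] = 15 · (1/2)^{3} = 15/8 ≈ 1.875.


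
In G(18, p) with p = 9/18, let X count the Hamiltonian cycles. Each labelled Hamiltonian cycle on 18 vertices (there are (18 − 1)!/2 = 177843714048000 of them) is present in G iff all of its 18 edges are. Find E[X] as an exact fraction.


K_18 has (18 − 1)!/2 = 177843714048000 labelled Hamiltonian cycles.
For each such Hamiltonian cycle H, let X_H = 1 if all 18 edges of H are present in G. Then P[X_H = 1] = p^{18} = (1/2)^{18} = 1/262144.
By linearity: E[X] = Σ_H E[X_H] = 177843714048000 · p^{18} = 177843714048000 · 1/262144 = 10854718875/16.
Numerically: E[X] ≈ 6.7842e+08.

E[X] = 177843714048000 · (1/2)^{18} = 10854718875/16 ≈ 6.7842e+08.


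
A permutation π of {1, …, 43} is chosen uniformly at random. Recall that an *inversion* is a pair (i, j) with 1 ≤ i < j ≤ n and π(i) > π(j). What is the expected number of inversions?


Write X = Σ X_I over the C(43, 2) = 903 pairs i < j, with X_I the indicator of one inversion.
There are 903 indicators.
For each fixed pair i < j, the values π(i) and π(j) are two distinct elements of {1, …, 43} in uniformly random order; by symmetry P[π(i) > π(j)] = 1/2.
By linearity: E[X] = 903 · (1/2) = C(43, 2) · (1/2) = 903/2 = 903/2 ≈ 451.5000.

E[X] = 903/2 = 451.5000.


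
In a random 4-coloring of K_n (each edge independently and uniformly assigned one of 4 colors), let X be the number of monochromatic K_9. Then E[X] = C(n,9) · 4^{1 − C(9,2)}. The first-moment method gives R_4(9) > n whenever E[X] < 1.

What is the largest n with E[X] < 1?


We need C(n, 9) · 4^{1 − 36} < 1, i.e. C(n, 9) < 4^{36 − 1} = 1180591620717411303424.
Check values of n near the boundary:
  n = 912: C(912, 9) = 1156095740032081475120; 1156095740032081475120 < 1180591620717411303424? YES
  n = 913: C(913, 9) = 1167605542753639808390; 1167605542753639808390 < 1180591620717411303424? YES
  n = 914: C(914, 9) = 1179217089587653905932; 1179217089587653905932 < 1180591620717411303424? YES
  n = 915: C(915, 9) = 1190931166636537885130; 1190931166636537885130 < 1180591620717411303424? NO
The largest n with C(n, 9) < 1180591620717411303424 is n = 914 (where E[X] = 294804272396913476483/295147905179352825856 ≈ 0.99884). Hence R_4(9) > 914, i.e. R_4(9) ≥ 915.

Largest n = 914; hence R_4(9) > 914.


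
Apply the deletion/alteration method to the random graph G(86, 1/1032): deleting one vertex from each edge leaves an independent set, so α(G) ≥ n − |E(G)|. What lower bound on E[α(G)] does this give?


E[|E(G)|] = C(86, 2)·p = 3655 · (1/1032) = 85/24.
E[α(G)] ≥ n − E[|E(G)|] = 86 − 85/24 = 1979/24.
Numerically: ≈ 82.4583.
(This is only a lower bound; the true E[α(G)] may be larger.)

E[α(G)] ≥ 1979/24 ≈ 82.4583.


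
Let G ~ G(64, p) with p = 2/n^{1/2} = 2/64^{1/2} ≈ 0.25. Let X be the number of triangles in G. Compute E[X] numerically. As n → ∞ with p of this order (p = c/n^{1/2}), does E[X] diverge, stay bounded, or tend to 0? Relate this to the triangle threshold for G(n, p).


Number of potential triangles: C(64, 3) = 41664.
Each occurs with probability p³ ≈ (0.25)³ ≈ 1.56250e-02.
By linearity: E[X] = C(64, 3)·p³ ≈ 41664 · 1.56250e-02 ≈ 651.000.
Since α = 1/2 < 1, p = c/n^{1/2} ≫ 1/n is above the triangle threshold p ~ 1/n. Asymptotically E[X] ~ (c³/6)·n^{3(1−α)} = (2³/6)·n^{1.5} → ∞; triangles are abundant w.h.p.

E[X] ≈ 651.000; in regime p = Θ(1/n^{1/2}) E[X] diverges (above the triangle threshold p ~ 1/n).


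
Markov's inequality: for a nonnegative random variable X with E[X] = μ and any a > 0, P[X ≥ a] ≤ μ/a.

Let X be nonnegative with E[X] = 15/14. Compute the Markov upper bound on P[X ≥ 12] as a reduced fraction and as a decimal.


μ = E[X] = 15/14, a = 12.
Markov: P[X ≥ 12] ≤ μ/a = (15/14)/12 = 5/56.
Numerically: ≈ 0.089286.
(Since a = 12 > μ = 1.071429, the bound 5/56 is < 1 and informative.)

P[X ≥ 12] ≤ 5/56 ≈ 0.089286.


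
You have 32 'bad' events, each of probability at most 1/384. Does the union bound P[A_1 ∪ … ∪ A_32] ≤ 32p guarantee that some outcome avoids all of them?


Union bound: P[∪_{i=1}^{32} A_i] ≤ Σ_i P[A_i] ≤ 32·p = 32·(1/384) = 1/12.
Numerically: 1/12 ≈ 0.08333.
Is 1/12 < 1? YES.
Since P[∪ A_i] ≤ 1/12 < 1, the complement has P[∩ A_i^c] ≥ 1 − 1/12 = 11/12 > 0, so some outcome avoids every A_i.

32·p = 1/12 ≈ 0.08333; existence CERTIFIED by the union bound.


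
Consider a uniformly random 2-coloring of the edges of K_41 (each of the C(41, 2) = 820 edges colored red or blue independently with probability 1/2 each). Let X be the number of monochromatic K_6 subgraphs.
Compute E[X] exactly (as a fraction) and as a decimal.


Let X = Σ_S X_S over the C(41, 6) = 4496388 subsets S of size 6, where X_S = 1 if the K_6 on S is monochromatic.
For a fixed S, the K_6 on S has C(6, 2) = 15 edges. P[all 15 edges red] = (1/2)^15, and likewise for blue, so P[monochromatic] = 2·(1/2)^15 = 2^{1 − 15} = 1/16384.
By linearity of expectation: E[X] = C(41, 6) · 2^{1 − 15} = 4496388 · 1/16384 = 1124097/4096.
Numerically: E[X] ≈ 274.437744.

E[X] = C(41,6)·2^(1−C(6,2)) = 1124097/4096 ≈ 274.437744.


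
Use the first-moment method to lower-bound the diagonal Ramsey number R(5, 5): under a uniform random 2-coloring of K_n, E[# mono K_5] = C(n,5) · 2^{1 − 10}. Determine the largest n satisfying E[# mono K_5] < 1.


We need C(n, 5) · 2^{1 − 10} < 1, i.e. C(n, 5) < 2^{10 − 1} = 512.
Check values of n near the boundary:
  n = 6: C(6, 5) = 6; 6 < 512? YES
  n = 7: C(7, 5) = 21; 21 < 512? YES
  n = 8: C(8, 5) = 56; 56 < 512? YES
  n = 9: C(9, 5) = 126; 126 < 512? YES
  n = 10: C(10, 5) = 252; 252 < 512? YES
  n = 11: C(11, 5) = 462; 462 < 512? YES
  n = 12: C(12, 5) = 792; 792 < 512? NO
The largest n with C(n, 5) < 512 is n = 11 (where E[X] = 231/256 ≈ 0.90234). Hence R(5, 5) > 11, i.e. R(5, 5) ≥ 12.

Largest n = 11; hence R(5, 5) > 11.


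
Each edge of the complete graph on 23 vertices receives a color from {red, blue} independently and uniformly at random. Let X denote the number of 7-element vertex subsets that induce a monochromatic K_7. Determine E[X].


Let X = Σ_S X_S over the C(23, 7) = 245157 subsets S of size 7, where X_S = 1 if the K_7 on S is monochromatic.
For a fixed S, the K_7 on S has C(7, 2) = 21 edges. P[all 21 edges red] = (1/2)^21, and likewise for blue, so P[monochromatic] = 2·(1/2)^21 = 2^{1 − 21} = 1/1048576.
Summing: E[X] = C(23, 7) · 2^{1 − 21} = 245157 · 1/1048576 = 245157/1048576.
Numerically: E[X] ≈ 0.233800.

E[X] = C(23,7)·2^(1−C(7,2)) = 245157/1048576 ≈ 0.233800.


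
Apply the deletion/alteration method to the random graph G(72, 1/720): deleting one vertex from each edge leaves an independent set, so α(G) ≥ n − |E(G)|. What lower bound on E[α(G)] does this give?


E[|E(G)|] = C(72, 2)·p = 2556 · (1/720) = 71/20.
E[α(G)] ≥ n − E[|E(G)|] = 72 − 71/20 = 1369/20.
Numerically: ≈ 68.45000.
(This is only a lower bound; the true E[α(G)] may be larger.)

E[α(G)] ≥ 1369/20 ≈ 68.45000.


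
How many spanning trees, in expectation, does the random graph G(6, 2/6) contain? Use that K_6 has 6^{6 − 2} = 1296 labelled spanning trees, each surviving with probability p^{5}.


K_6 has 6^{6 − 2} = 1296 labelled spanning trees.
For each such spanning tree H, let X_H = 1 if all 5 edges of H are present in G. Then P[X_H = 1] = p^{5} = (1/3)^{5} = 1/243.
By linearity of expectation: E[X] = Σ_H E[X_H] = 1296 · p^{5} = 1296 · 1/243 = 16/3.
Numerically: E[X] ≈ 5.33333.

E[X] = 1296 · (1/3)^{5} = 16/3 ≈ 5.33333.


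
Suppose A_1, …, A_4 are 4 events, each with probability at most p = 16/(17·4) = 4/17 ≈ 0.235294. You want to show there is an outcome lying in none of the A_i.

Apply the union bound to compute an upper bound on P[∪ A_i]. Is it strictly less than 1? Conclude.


Union bound: P[∪_{i=1}^{4} A_i] ≤ Σ_i P[A_i] ≤ 4·p = 4·(4/17) = 16/17.
Numerically: 16/17 ≈ 0.941176.
Is 16/17 < 1? YES.
Since P[∪ A_i] ≤ 16/17 < 1, the complement has P[∩ A_i^c] ≥ 1 − 16/17 = 1/17 > 0, so some outcome avoids every A_i.

4·p = 16/17 ≈ 0.941176; existence CERTIFIED by the union bound.


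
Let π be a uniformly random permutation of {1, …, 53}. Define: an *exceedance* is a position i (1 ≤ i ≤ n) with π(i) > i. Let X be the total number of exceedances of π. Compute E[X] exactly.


Write X = Σ_{i=1}^{53} X_i, where X_i = 1_{π(i) > i}.
For each fixed i, π(i) is uniform over {1, …, 53} (marginal of a uniform permutation), so P[π(i) > i] = (n − i)/n. Summing: Σ_{i=1}^{53} (n − i)/n = (0 + 1 + … + 52)/53 = 53(53 − 1)/(2·53) = (53 − 1)/2.
Hence E[X] = Σ_{i=1}^{53} (53 − i)/53 = 26 ≈ 26.0000.

E[X] = 26 = 26.0000.


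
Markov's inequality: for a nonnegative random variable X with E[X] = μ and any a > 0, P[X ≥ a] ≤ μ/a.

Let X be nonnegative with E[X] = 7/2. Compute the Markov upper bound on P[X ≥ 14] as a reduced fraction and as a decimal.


μ = E[X] = 7/2, a = 14.
Markov: P[X ≥ 14] ≤ μ/a = (7/2)/14 = 1/4.
Numerically: ≈ 0.25000.
(Since a = 14 > μ = 3.50000, the bound 1/4 is < 1 and informative.)

P[X ≥ 14] ≤ 1/4 ≈ 0.25000.


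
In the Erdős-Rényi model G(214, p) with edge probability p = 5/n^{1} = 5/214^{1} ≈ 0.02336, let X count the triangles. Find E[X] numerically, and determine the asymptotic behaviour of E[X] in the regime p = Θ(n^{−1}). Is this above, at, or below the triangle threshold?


Number of potential triangles: C(214, 3) = 1610564.
Each occurs with probability p³ ≈ (0.02336)³ ≈ 1.275465e-05.
By linearity: E[X] = C(214, 3)·p³ ≈ 1610564 · 1.275465e-05 ≈ 20.5422.
Here α = 1, so p = 5/n is exactly at the triangle threshold p ~ 1/n. Asymptotically E[X] → c³/6 = 5³/6 = 125/6 ≈ 20.8333, a bounded constant. In this regime the triangle count is asymptotically Poisson(c³/6).

E[X] ≈ 20.5422; in regime p = Θ(1/n^{1}) E[X] stays bounded (at the triangle threshold p ~ 1/n).


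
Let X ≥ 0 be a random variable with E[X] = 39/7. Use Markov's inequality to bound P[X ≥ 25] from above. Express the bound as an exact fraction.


μ = E[X] = 39/7, a = 25.
Markov: P[X ≥ 25] ≤ μ/a = (39/7)/25 = 39/175.
Numerically: ≈ 0.222857.
(Since a = 25 > μ = 5.571429, the bound 39/175 is < 1 and informative.)

P[X ≥ 25] ≤ 39/175 ≈ 0.222857.


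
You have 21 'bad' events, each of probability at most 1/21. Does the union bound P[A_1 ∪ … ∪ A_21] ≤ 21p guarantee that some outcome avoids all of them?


Union bound: P[∪_{i=1}^{21} A_i] ≤ Σ_i P[A_i] ≤ 21·p = 21·(1/21) = 1.
Numerically: 1 ≈ 1.0000.
Is 1 < 1? NO.
Since the bound 1 is ≥ 1, the union bound is uninformative here; it does NOT by itself certify existence.

21·p = 1 ≈ 1.0000; existence NOT certified by the union bound.


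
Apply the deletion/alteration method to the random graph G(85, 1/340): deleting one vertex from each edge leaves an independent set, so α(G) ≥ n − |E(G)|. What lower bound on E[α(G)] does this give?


E[|E(G)|] = C(85, 2)·p = 3570 · (1/340) = 21/2.
E[α(G)] ≥ n − E[|E(G)|] = 85 − 21/2 = 149/2.
Numerically: ≈ 74.50000.
(This is only a lower bound; the true E[α(G)] may be larger.)

E[α(G)] ≥ 149/2 ≈ 74.50000.


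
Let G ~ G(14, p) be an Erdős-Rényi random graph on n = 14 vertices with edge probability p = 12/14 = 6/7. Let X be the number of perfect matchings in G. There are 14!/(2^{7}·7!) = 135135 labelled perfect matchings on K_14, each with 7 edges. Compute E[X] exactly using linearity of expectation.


K_14 has 14!/(2^{7}·7!) = 135135 labelled perfect matchings.
For each such perfect matching H, let X_H = 1 if all 7 edges of H are present in G. Then P[X_H = 1] = p^{7} = (6/7)^{7} = 279936/823543.
Summing the indicators: E[X] = Σ_H E[X_H] = 135135 · p^{7} = 135135 · 279936/823543 = 5404164480/117649.
Numerically: E[X] ≈ 45935.

E[X] = 135135 · (6/7)^{7} = 5404164480/117649 ≈ 45935.


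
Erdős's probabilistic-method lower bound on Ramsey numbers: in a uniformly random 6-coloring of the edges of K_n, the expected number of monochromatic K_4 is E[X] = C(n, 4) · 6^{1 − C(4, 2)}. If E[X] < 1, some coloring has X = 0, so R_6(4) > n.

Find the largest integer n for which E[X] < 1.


We need C(n, 4) · 6^{1 − 6} < 1, i.e. C(n, 4) < 6^{6 − 1} = 7776.
Check values of n near the boundary:
  n = 16: C(16, 4) = 1820; 1820 < 7776? YES
  n = 17: C(17, 4) = 2380; 2380 < 7776? YES
  n = 18: C(18, 4) = 3060; 3060 < 7776? YES
  n = 19: C(19, 4) = 3876; 3876 < 7776? YES
  n = 20: C(20, 4) = 4845; 4845 < 7776? YES
  n = 21: C(21, 4) = 5985; 5985 < 7776? YES
  n = 22: C(22, 4) = 7315; 7315 < 7776? YES
  n = 23: C(23, 4) = 8855; 8855 < 7776? NO
  n = 24: C(24, 4) = 10626; 10626 < 7776? NO
The largest n with C(n, 4) < 7776 is n = 22 (where E[X] = 7315/7776 ≈ 0.9407). Hence R_6(4) > 22, i.e. R_6(4) ≥ 23.

Largest n = 22; hence R_6(4) > 22.


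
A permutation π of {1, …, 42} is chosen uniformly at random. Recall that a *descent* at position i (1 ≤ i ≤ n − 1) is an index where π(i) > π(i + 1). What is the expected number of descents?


Write X = Σ X_I over i = 1, …, 41, with X_I the indicator of one descent.
There are 41 indicators.
For each fixed i, the pair (π(i), π(i+1)) is a uniformly random ordered pair of distinct values from {1, …, 42}; by symmetry P[π(i) > π(i+1)] = 1/2.
By linearity: E[X] = 41 · (1/2) = (42 − 1) · (1/2) = 41/2 ≈ 20.500000.

E[X] = 41/2 = 20.500000.


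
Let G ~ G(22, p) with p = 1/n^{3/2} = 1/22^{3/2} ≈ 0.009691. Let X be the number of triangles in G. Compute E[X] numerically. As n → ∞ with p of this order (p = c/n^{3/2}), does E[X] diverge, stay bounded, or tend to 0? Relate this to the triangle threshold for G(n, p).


Number of potential triangles: C(22, 3) = 1540.
Each occurs with probability p³ ≈ (0.009691)³ ≈ 9.101185e-07.
By linearity: E[X] = C(22, 3)·p³ ≈ 1540 · 9.101185e-07 ≈ 0.0014.
Since α = 3/2 > 1, p = c/n^{3/2} = o(1/n) is below the triangle threshold p ~ 1/n. Asymptotically E[X] ~ (c³/6)·n^{3(1−α)} = (1³/6)·n^{-1.5} → 0, so by Markov's inequality G has no triangles w.h.p.

E[X] ≈ 0.0014; in regime p = Θ(1/n^{3/2}) E[X] tends to 0 (below the triangle threshold p ~ 1/n).


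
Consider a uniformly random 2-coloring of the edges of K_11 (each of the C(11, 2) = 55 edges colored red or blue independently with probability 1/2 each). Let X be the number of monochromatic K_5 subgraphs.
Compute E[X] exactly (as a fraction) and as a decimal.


Let X = Σ_S X_S over the C(11, 5) = 462 subsets S of size 5, where X_S = 1 if the K_5 on S is monochromatic.
For a fixed S, the K_5 on S has C(5, 2) = 10 edges. P[all 10 edges red] = (1/2)^10, and likewise for blue, so P[monochromatic] = 2·(1/2)^10 = 2^{1 − 10} = 1/512.
By linearity of expectation: E[X] = C(11, 5) · 2^{1 − 10} = 462 · 1/512 = 231/256.
Numerically: E[X] ≈ 0.90234.

E[X] = C(11,5)·2^(1−C(5,2)) = 231/256 ≈ 0.90234.


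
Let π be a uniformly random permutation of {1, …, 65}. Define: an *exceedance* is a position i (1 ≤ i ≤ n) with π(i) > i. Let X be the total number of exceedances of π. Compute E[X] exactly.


Write X = Σ_{i=1}^{65} X_i, where X_i = 1_{π(i) > i}.
For each fixed i, π(i) is uniform over {1, …, 65} (marginal of a uniform permutation), so P[π(i) > i] = (n − i)/n. Summing: Σ_{i=1}^{65} (n − i)/n = (0 + 1 + … + 64)/65 = 65(65 − 1)/(2·65) = (65 − 1)/2.
Hence E[X] = Σ_{i=1}^{65} (65 − i)/65 = 32 ≈ 32.000.

E[X] = 32 = 32.000.


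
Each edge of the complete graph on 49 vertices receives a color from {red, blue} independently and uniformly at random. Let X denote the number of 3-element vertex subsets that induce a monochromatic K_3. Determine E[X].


Let X = Σ_S X_S over the C(49, 3) = 18424 subsets S of size 3, where X_S = 1 if the K_3 on S is monochromatic.
For a fixed S, the K_3 on S has C(3, 2) = 3 edges. P[all 3 edges red] = (1/2)^3, and likewise for blue, so P[monochromatic] = 2·(1/2)^3 = 2^{1 − 3} = 1/4.
By linearity: E[X] = C(49, 3) · 2^{1 − 3} = 18424 · 1/4 = 4606.
Numerically: E[X] ≈ 4606.0000.

E[X] = C(49,3)·2^(1−C(3,2)) = 4606 ≈ 4606.0000.


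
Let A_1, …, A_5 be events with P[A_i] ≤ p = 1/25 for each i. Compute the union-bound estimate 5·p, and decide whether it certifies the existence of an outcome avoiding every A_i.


Union bound: P[∪_{i=1}^{5} A_i] ≤ Σ_i P[A_i] ≤ 5·p = 5·(1/25) = 1/5.
Numerically: 1/5 ≈ 0.20000.
Is 1/5 < 1? YES.
Since P[∪ A_i] ≤ 1/5 < 1, the complement has P[∩ A_i^c] ≥ 1 − 1/5 = 4/5 > 0, so some outcome avoids every A_i.

5·p = 1/5 ≈ 0.20000; existence CERTIFIED by the union bound.


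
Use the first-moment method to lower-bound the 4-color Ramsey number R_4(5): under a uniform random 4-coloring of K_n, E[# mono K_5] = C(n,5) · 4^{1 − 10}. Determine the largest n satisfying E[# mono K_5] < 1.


We need C(n, 5) · 4^{1 − 10} < 1, i.e. C(n, 5) < 4^{10 − 1} = 262144.
Check values of n near the boundary:
  n = 28: C(28, 5) = 98280; 98280 < 262144? YES
  n = 29: C(29, 5) = 118755; 118755 < 262144? YES
  n = 30: C(30, 5) = 142506; 142506 < 262144? YES
  n = 31: C(31, 5) = 169911; 169911 < 262144? YES
  n = 32: C(32, 5) = 201376; 201376 < 262144? YES
  n = 33: C(33, 5) = 237336; 237336 < 262144? YES
  n = 34: C(34, 5) = 278256; 278256 < 262144? NO
The largest n with C(n, 5) < 262144 is n = 33 (where E[X] = 29667/32768 ≈ 0.9054). Hence R_4(5) > 33, i.e. R_4(5) ≥ 34.

Largest n = 33; hence R_4(5) > 33.


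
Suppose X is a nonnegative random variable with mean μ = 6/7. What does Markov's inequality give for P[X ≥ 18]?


μ = E[X] = 6/7, a = 18.
Markov: P[X ≥ 18] ≤ μ/a = (6/7)/18 = 1/21.
Numerically: ≈ 0.0476.
(Since a = 18 > μ = 0.8571, the bound 1/21 is < 1 and informative.)

P[X ≥ 18] ≤ 1/21 ≈ 0.0476.


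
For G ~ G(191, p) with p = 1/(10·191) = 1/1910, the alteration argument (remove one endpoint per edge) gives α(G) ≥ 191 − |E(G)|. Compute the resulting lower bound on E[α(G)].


E[|E(G)|] = C(191, 2)·p = 18145 · (1/1910) = 19/2.
E[α(G)] ≥ n − E[|E(G)|] = 191 − 19/2 = 363/2.
Numerically: ≈ 181.5000.
(This is only a lower bound; the true E[α(G)] may be larger.)

E[α(G)] ≥ 363/2 ≈ 181.5000.


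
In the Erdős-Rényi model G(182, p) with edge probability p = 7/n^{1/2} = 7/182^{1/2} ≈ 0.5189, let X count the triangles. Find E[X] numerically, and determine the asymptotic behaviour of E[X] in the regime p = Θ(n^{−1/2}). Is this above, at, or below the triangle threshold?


Number of potential triangles: C(182, 3) = 988260.
Each occurs with probability p³ ≈ (0.5189)³ ≈ 1.396970e-01.
By linearity: E[X] = C(182, 3)·p³ ≈ 988260 · 1.396970e-01 ≈ 138056.9440.
Since α = 1/2 < 1, p = c/n^{1/2} ≫ 1/n is above the triangle threshold p ~ 1/n. Asymptotically E[X] ~ (c³/6)·n^{3(1−α)} = (7³/6)·n^{1.5} → ∞; triangles are abundant w.h.p.

E[X] ≈ 138056.9440; in regime p = Θ(1/n^{1/2}) E[X] diverges (above the triangle threshold p ~ 1/n).


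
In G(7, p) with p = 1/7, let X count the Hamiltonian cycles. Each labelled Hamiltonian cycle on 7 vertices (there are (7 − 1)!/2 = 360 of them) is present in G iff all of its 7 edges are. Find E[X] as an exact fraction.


K_7 has (7 − 1)!/2 = 360 labelled Hamiltonian cycles.
For each such Hamiltonian cycle H, let X_H = 1 if all 7 edges of H are present in G. Then P[X_H = 1] = p^{7} = (1/7)^{7} = 1/823543.
Summing the indicators: E[X] = Σ_H E[X_H] = 360 · p^{7} = 360 · 1/823543 = 360/823543.
Numerically: E[X] ≈ 0.000437136.

E[X] = 360 · (1/7)^{7} = 360/823543 ≈ 0.000437136.


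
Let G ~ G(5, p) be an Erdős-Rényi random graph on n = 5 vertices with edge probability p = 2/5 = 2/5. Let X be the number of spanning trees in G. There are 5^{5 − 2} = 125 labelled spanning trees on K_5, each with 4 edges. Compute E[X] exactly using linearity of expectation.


K_5 has 5^{5 − 2} = 125 labelled spanning trees.
For each such spanning tree H, let X_H = 1 if all 4 edges of H are present in G. Then P[X_H = 1] = p^{4} = (2/5)^{4} = 16/625.
By linearity of expectation: E[X] = Σ_H E[X_H] = 125 · p^{4} = 125 · 16/625 = 16/5.
Numerically: E[X] ≈ 3.2.

E[X] = 125 · (2/5)^{4} = 16/5 ≈ 3.2.


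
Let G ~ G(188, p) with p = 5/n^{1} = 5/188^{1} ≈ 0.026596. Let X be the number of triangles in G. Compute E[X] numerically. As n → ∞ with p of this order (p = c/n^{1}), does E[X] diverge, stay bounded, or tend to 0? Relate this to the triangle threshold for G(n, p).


Number of potential triangles: C(188, 3) = 1089836.
Each occurs with probability p³ ≈ (0.026596)³ ≈ 1.8812065e-05.
By linearity: E[X] = C(188, 3)·p³ ≈ 1089836 · 1.8812065e-05 ≈ 20.50207.
Here α = 1, so p = 5/n is exactly at the triangle threshold p ~ 1/n. Asymptotically E[X] → c³/6 = 5³/6 = 125/6 ≈ 20.83333, a bounded constant. In this regime the triangle count is asymptotically Poisson(c³/6).

E[X] ≈ 20.50207; in regime p = Θ(1/n^{1}) E[X] stays bounded (at the triangle threshold p ~ 1/n).


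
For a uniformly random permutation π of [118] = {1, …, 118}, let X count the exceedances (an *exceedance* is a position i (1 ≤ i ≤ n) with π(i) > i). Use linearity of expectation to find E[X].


Write X = Σ_{i=1}^{118} X_i, where X_i = 1_{π(i) > i}.
For each fixed i, π(i) is uniform over {1, …, 118} (marginal of a uniform permutation), so P[π(i) > i] = (n − i)/n. Summing: Σ_{i=1}^{118} (n − i)/n = (0 + 1 + … + 117)/118 = 118(118 − 1)/(2·118) = (118 − 1)/2.
Hence E[X] = Σ_{i=1}^{118} (118 − i)/118 = 117/2 ≈ 58.500000.

E[X] = 117/2 = 58.500000.


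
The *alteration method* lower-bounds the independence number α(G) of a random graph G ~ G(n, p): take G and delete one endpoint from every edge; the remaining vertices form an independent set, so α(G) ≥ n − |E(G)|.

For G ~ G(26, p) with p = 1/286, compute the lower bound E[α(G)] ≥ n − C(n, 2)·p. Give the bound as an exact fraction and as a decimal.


E[|E(G)|] = C(26, 2)·p = 325 · (1/286) = 25/22.
E[α(G)] ≥ n − E[|E(G)|] = 26 − 25/22 = 547/22.
Numerically: ≈ 24.863636.
(This is only a lower bound; the true E[α(G)] may be larger.)

E[α(G)] ≥ 547/22 ≈ 24.863636.


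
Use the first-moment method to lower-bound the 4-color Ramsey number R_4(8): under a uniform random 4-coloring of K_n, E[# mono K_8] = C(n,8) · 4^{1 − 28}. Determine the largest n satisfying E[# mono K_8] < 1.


We need C(n, 8) · 4^{1 − 28} < 1, i.e. C(n, 8) < 4^{28 − 1} = 18014398509481984.
Check values of n near the boundary:
  n = 403: C(403, 8) = 16090020602228430; 16090020602228430 < 18014398509481984? YES
  n = 404: C(404, 8) = 16415071523485570; 16415071523485570 < 18014398509481984? YES
  n = 405: C(405, 8) = 16745853821188050; 16745853821188050 < 18014398509481984? YES
  n = 406: C(406, 8) = 17082453897995850; 17082453897995850 < 18014398509481984? YES
  n = 407: C(407, 8) = 17424959239309050; 17424959239309050 < 18014398509481984? YES
  n = 408: C(408, 8) = 17773458424095231; 17773458424095231 < 18014398509481984? YES
  n = 409: C(409, 8) = 18128041135797879; 18128041135797879 < 18014398509481984? NO
The largest n with C(n, 8) < 18014398509481984 is n = 408 (where E[X] = 17773458424095231/18014398509481984 ≈ 0.987). Hence R_4(8) > 408, i.e. R_4(8) ≥ 409.

Largest n = 408; hence R_4(8) > 408.


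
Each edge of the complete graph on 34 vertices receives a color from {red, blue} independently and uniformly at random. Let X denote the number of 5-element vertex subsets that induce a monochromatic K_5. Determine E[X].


Let X = Σ_S X_S over the C(34, 5) = 278256 subsets S of size 5, where X_S = 1 if the K_5 on S is monochromatic.
For a fixed S, the K_5 on S has C(5, 2) = 10 edges. P[all 10 edges red] = (1/2)^10, and likewise for blue, so P[monochromatic] = 2·(1/2)^10 = 2^{1 − 10} = 1/512.
By linearity: E[X] = C(34, 5) · 2^{1 − 10} = 278256 · 1/512 = 17391/32.
Numerically: E[X] ≈ 543.46875.

E[X] = C(34,5)·2^(1−C(5,2)) = 17391/32 ≈ 543.46875.


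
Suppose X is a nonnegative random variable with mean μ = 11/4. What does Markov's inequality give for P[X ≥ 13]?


μ = E[X] = 11/4, a = 13.
Markov: P[X ≥ 13] ≤ μ/a = (11/4)/13 = 11/52.
Numerically: ≈ 0.212.
(Since a = 13 > μ = 2.750, the bound 11/52 is < 1 and informative.)

P[X ≥ 13] ≤ 11/52 ≈ 0.212.


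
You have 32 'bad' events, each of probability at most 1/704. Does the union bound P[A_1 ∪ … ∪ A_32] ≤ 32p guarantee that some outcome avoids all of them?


Union bound: P[∪_{i=1}^{32} A_i] ≤ Σ_i P[A_i] ≤ 32·p = 32·(1/704) = 1/22.
Numerically: 1/22 ≈ 0.04545.
Is 1/22 < 1? YES.
Since P[∪ A_i] ≤ 1/22 < 1, the complement has P[∩ A_i^c] ≥ 1 − 1/22 = 21/22 > 0, so some outcome avoids every A_i.

32·p = 1/22 ≈ 0.04545; existence CERTIFIED by the union bound.


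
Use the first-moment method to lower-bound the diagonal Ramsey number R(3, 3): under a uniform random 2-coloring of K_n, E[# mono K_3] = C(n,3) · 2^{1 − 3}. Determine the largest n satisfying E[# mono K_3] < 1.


We need C(n, 3) · 2^{1 − 3} < 1, i.e. C(n, 3) < 2^{3 − 1} = 4.
Check values of n near the boundary:
  n = 3: C(3, 3) = 1; 1 < 4? YES
  n = 4: C(4, 3) = 4; 4 < 4? NO
The largest n with C(n, 3) < 4 is n = 3 (where E[X] = 1/4 ≈ 0.250). Hence R(3, 3) > 3, i.e. R(3, 3) ≥ 4.

Largest n = 3; hence R(3, 3) > 3.


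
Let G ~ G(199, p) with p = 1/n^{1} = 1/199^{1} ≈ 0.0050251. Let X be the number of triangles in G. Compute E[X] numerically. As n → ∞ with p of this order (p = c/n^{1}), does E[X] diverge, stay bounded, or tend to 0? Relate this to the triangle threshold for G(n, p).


Number of potential triangles: C(199, 3) = 1293699.
Each occurs with probability p³ ≈ (0.0050251)³ ≈ 1.2689391e-07.
By linearity: E[X] = C(199, 3)·p³ ≈ 1293699 · 1.2689391e-07 ≈ 0.16416.
Here α = 1, so p = 1/n is exactly at the triangle threshold p ~ 1/n. Asymptotically E[X] → c³/6 = 1³/6 = 1/6 ≈ 0.16667, a bounded constant. In this regime the triangle count is asymptotically Poisson(c³/6).

E[X] ≈ 0.16416; in regime p = Θ(1/n^{1}) E[X] stays bounded (at the triangle threshold p ~ 1/n).


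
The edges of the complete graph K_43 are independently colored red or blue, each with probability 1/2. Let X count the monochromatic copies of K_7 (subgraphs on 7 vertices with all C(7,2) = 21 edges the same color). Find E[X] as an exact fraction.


Let X = Σ_S X_S over the C(43, 7) = 32224114 subsets S of size 7, where X_S = 1 if the K_7 on S is monochromatic.
For a fixed S, the K_7 on S has C(7, 2) = 21 edges. P[all 21 edges red] = (1/2)^21, and likewise for blue, so P[monochromatic] = 2·(1/2)^21 = 2^{1 − 21} = 1/1048576.
By linearity: E[X] = C(43, 7) · 2^{1 − 21} = 32224114 · 1/1048576 = 16112057/524288.
Numerically: E[X] ≈ 30.7313.

E[X] = C(43,7)·2^(1−C(7,2)) = 16112057/524288 ≈ 30.7313.


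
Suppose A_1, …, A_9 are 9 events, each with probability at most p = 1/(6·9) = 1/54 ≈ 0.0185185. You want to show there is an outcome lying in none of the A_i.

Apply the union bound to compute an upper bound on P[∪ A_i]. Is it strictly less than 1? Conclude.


Union bound: P[∪_{i=1}^{9} A_i] ≤ Σ_i P[A_i] ≤ 9·p = 9·(1/54) = 1/6.
Numerically: 1/6 ≈ 0.1666667.
Is 1/6 < 1? YES.
Since P[∪ A_i] ≤ 1/6 < 1, the complement has P[∩ A_i^c] ≥ 1 − 1/6 = 5/6 > 0, so some outcome avoids every A_i.

9·p = 1/6 ≈ 0.1666667; existence CERTIFIED by the union bound.


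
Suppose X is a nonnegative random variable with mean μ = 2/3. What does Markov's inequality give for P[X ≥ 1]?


μ = E[X] = 2/3, a = 1.
Markov: P[X ≥ 1] ≤ μ/a = (2/3)/1 = 2/3.
Numerically: ≈ 0.66667.
(Since a = 1 > μ = 0.66667, the bound 2/3 is < 1 and informative.)

P[X ≥ 1] ≤ 2/3 ≈ 0.66667.


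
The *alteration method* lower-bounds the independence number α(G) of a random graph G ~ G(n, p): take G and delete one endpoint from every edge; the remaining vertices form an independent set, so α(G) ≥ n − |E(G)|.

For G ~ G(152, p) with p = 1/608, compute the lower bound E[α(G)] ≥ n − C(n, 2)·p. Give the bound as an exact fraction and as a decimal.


E[|E(G)|] = C(152, 2)·p = 11476 · (1/608) = 151/8.
E[α(G)] ≥ n − E[|E(G)|] = 152 − 151/8 = 1065/8.
Numerically: ≈ 133.125.
(This is only a lower bound; the true E[α(G)] may be larger.)

E[α(G)] ≥ 1065/8 ≈ 133.125.


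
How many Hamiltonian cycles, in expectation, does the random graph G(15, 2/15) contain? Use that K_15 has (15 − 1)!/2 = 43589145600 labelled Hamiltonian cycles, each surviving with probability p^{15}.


K_15 has (15 − 1)!/2 = 43589145600 labelled Hamiltonian cycles.
For each such Hamiltonian cycle H, let X_H = 1 if all 15 edges of H are present in G. Then P[X_H = 1] = p^{15} = (2/15)^{15} = 32768/437893890380859375.
By linearity of expectation: E[X] = Σ_H E[X_H] = 43589145600 · p^{15} = 43589145600 · 32768/437893890380859375 = 235115905024/72081298828125.
Numerically: E[X] ≈ 0.00326182.

E[X] = 43589145600 · (2/15)^{15} = 235115905024/72081298828125 ≈ 0.00326182.


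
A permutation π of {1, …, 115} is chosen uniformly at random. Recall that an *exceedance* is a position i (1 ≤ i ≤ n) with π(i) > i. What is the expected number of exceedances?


Write X = Σ_{i=1}^{115} X_i, where X_i = 1_{π(i) > i}.
For each fixed i, π(i) is uniform over {1, …, 115} (marginal of a uniform permutation), so P[π(i) > i] = (n − i)/n. Summing: Σ_{i=1}^{115} (n − i)/n = (0 + 1 + … + 114)/115 = 115(115 − 1)/(2·115) = (115 − 1)/2.
Hence E[X] = Σ_{i=1}^{115} (115 − i)/115 = 57 ≈ 57.00000.

E[X] = 57 = 57.00000.


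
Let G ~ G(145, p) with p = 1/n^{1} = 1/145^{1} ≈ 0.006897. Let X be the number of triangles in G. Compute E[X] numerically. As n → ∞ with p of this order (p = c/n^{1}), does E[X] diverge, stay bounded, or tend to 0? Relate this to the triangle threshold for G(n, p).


Number of potential triangles: C(145, 3) = 497640.
Each occurs with probability p³ ≈ (0.006897)³ ≈ 3.280167e-07.
By linearity: E[X] = C(145, 3)·p³ ≈ 497640 · 3.280167e-07 ≈ 0.1632.
Here α = 1, so p = 1/n is exactly at the triangle threshold p ~ 1/n. Asymptotically E[X] → c³/6 = 1³/6 = 1/6 ≈ 0.1667, a bounded constant. In this regime the triangle count is asymptotically Poisson(c³/6).

E[X] ≈ 0.1632; in regime p = Θ(1/n^{1}) E[X] stays bounded (at the triangle threshold p ~ 1/n).


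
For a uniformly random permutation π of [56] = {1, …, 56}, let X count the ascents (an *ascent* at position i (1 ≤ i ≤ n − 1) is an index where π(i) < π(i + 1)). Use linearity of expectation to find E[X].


Write X = Σ X_I over i = 1, …, 55, with X_I the indicator of one ascent.
There are 55 indicators.
For each fixed i, the pair (π(i), π(i+1)) is a uniformly random ordered pair of distinct values from {1, …, 56}; by symmetry P[π(i) < π(i+1)] = 1/2.
By linearity: E[X] = 55 · (1/2) = (56 − 1) · (1/2) = 55/2 ≈ 27.500.

E[X] = 55/2 = 27.500.


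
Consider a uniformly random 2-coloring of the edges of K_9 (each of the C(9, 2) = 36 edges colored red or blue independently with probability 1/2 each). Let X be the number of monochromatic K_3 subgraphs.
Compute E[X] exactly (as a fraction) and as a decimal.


Let X = Σ_S X_S over the C(9, 3) = 84 subsets S of size 3, where X_S = 1 if the K_3 on S is monochromatic.
For a fixed S, the K_3 on S has C(3, 2) = 3 edges. P[all 3 edges red] = (1/2)^3, and likewise for blue, so P[monochromatic] = 2·(1/2)^3 = 2^{1 − 3} = 1/4.
By linearity of expectation: E[X] = C(9, 3) · 2^{1 − 3} = 84 · 1/4 = 21.
Numerically: E[X] ≈ 21.00000.

E[X] = C(9,3)·2^(1−C(3,2)) = 21 ≈ 21.00000.


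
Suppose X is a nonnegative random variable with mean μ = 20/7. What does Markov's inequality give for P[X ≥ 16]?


μ = E[X] = 20/7, a = 16.
Markov: P[X ≥ 16] ≤ μ/a = (20/7)/16 = 5/28.
Numerically: ≈ 0.179.
(Since a = 16 > μ = 2.857, the bound 5/28 is < 1 and informative.)

P[X ≥ 16] ≤ 5/28 ≈ 0.179.


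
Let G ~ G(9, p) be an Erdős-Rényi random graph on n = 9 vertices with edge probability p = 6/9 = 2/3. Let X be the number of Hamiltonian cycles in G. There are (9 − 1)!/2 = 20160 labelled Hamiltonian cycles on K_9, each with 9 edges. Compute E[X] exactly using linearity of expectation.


K_9 has (9 − 1)!/2 = 20160 labelled Hamiltonian cycles.
For each such Hamiltonian cycle H, let X_H = 1 if all 9 edges of H are present in G. Then P[X_H = 1] = p^{9} = (2/3)^{9} = 512/19683.
By linearity: E[X] = Σ_H E[X_H] = 20160 · p^{9} = 20160 · 512/19683 = 1146880/2187.
Numerically: E[X] ≈ 524.41.

E[X] = 20160 · (2/3)^{9} = 1146880/2187 ≈ 524.41.


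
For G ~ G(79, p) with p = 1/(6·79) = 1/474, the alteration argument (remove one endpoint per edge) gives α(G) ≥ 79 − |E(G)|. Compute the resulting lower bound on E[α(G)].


E[|E(G)|] = C(79, 2)·p = 3081 · (1/474) = 13/2.
E[α(G)] ≥ n − E[|E(G)|] = 79 − 13/2 = 145/2.
Numerically: ≈ 72.500000.
(This is only a lower bound; the true E[α(G)] may be larger.)

E[α(G)] ≥ 145/2 ≈ 72.500000.


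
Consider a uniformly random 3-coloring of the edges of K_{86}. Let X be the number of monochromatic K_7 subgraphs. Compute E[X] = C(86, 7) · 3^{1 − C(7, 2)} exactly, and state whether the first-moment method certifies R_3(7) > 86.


E[X] = C(86, 7) · 3^{1 − 21} = 5373200880 · 3^{−20} = 5373200880/3486784401.
As a reduced fraction: E[X] = 199007440/129140163 ≈ 1.54102.
Is E[X] < 1? NO.
Since E[X] ≥ 1, the first-moment bound is inconclusive at n = 86; it does NOT by itself certify R_3(7) > 86.

E[X] = 199007440/129140163 ≈ 1.54102; E[X] ≥ 1; first-moment method inconclusive here.
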